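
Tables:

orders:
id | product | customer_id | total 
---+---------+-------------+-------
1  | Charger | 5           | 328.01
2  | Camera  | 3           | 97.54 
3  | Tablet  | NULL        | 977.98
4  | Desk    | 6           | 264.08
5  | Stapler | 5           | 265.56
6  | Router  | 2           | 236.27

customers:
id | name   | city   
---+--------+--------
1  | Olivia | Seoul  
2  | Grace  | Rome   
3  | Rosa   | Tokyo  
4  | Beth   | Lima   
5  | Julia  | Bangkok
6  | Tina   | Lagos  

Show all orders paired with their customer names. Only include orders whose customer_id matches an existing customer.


INNER JOIN keeps only orders rows whose customer_id matches an id in customers. Walk through each order:
  - order 1 (Charger): customer_id=5 -> matches Julia
  - order 2 (Camera): customer_id=3 -> matches Rosa
  - order 3 (Tablet): customer_id=NULL, no match -> dropped
  - order 4 (Desk): customer_id=6 -> matches Tina
  - order 5 (Stapler): customer_id=5 -> matches Julia
  - order 6 (Router): customer_id=2 -> matches Grace
So 1 of 6 rows is dropped.

SQL:
SELECT a.product, b.name AS customer
FROM orders a
INNER JOIN customers b ON a.customer_id = b.id

Result:
product | customer
--------+---------
Charger | Julia   
Camera  | Rosa    
Desk    | Tina    
Stapler | Julia   
Router  | Grace   


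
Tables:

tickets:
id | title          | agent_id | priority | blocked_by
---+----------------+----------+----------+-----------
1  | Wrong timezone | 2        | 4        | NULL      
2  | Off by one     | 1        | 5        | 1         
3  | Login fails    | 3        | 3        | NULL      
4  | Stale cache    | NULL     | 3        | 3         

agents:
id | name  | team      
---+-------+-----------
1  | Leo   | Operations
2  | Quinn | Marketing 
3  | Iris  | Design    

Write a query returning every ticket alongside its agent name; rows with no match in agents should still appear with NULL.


LEFT JOIN keeps every row from tickets (the left table); where agent_id has no match in agents, the agent columns become NULL. Walk through each ticket:
  - ticket 1 (Wrong timezone): agent_id=2 -> matches Quinn
  - ticket 2 (Off by one): agent_id=1 -> matches Leo
  - ticket 3 (Login fails): agent_id=3 -> matches Iris
  - ticket 4 (Stale cache): agent_id=NULL, no match -> kept with NULL
All 4 rows appear; 1 has NULL agent.

SQL:
SELECT a.title, b.name AS agent
FROM tickets a
LEFT JOIN agents b ON a.agent_id = b.id

Result:
title          | agent
---------------+------
Wrong timezone | Quinn
Off by one     | Leo  
Login fails    | Iris 
Stale cache    | NULL 


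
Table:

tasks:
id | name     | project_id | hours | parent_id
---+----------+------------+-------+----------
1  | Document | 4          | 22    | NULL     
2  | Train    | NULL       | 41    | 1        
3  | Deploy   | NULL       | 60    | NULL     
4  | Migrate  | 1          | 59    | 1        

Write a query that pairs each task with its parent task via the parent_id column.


This is a self-join: tasks is joined to a second copy of itself, matching each row's parent_id to another row's id. Use LEFT JOIN so rows with parent_id=NULL are kept.
  - task 1 (Document): parent_id=NULL -> NULL
  - task 2 (Train): parent_id=1 -> Document
  - task 3 (Deploy): parent_id=NULL -> NULL
  - task 4 (Migrate): parent_id=1 -> Document

SQL:
SELECT a.name AS item, b.name AS parent
FROM tasks a
LEFT JOIN tasks b ON a.parent_id = b.id

Result:
item     | parent  
---------+---------
Document | NULL    
Train    | Document
Deploy   | NULL    
Migrate  | Document


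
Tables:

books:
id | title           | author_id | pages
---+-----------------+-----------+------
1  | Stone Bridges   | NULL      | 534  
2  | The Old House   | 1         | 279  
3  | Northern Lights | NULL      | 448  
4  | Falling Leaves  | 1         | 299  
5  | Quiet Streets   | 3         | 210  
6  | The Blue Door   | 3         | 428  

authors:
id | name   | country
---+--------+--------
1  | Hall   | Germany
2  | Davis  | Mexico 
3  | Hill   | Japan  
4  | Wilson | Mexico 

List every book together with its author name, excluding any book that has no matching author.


INNER JOIN keeps only books rows whose author_id matches an id in authors. Walk through each book:
  - book 1 (Stone Bridges): author_id=NULL, no match -> dropped
  - book 2 (The Old House): author_id=1 -> matches Hall
  - book 3 (Northern Lights): author_id=NULL, no match -> dropped
  - book 4 (Falling Leaves): author_id=1 -> matches Hall
  - book 5 (Quiet Streets): author_id=3 -> matches Hill
  - book 6 (The Blue Door): author_id=3 -> matches Hill
So 2 of 6 rows are dropped.

SQL:
SELECT a.title, b.name AS author
FROM books a
INNER JOIN authors b ON a.author_id = b.id

Result:
title          | author
---------------+-------
The Old House  | Hall  
Falling Leaves | Hall  
Quiet Streets  | Hill  
The Blue Door  | Hill  


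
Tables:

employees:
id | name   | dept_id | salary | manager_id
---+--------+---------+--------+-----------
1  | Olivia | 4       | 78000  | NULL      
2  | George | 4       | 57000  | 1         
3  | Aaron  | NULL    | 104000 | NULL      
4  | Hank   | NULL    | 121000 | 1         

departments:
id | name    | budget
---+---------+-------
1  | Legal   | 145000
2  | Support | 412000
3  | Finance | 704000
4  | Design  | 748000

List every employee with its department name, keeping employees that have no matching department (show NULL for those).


LEFT JOIN keeps every row from employees (the left table); where dept_id has no match in departments, the department columns become NULL. Walk through each employee:
  - employee 1 (Olivia): dept_id=4 -> matches Design
  - employee 2 (George): dept_id=4 -> matches Design
  - employee 3 (Aaron): dept_id=NULL, no match -> kept with NULL
  - employee 4 (Hank): dept_id=NULL, no match -> kept with NULL
All 4 rows appear; 2 have NULL department.

SQL:
SELECT a.name, b.name AS department
FROM employees a
LEFT JOIN departments b ON a.dept_id = b.id

Result:
name   | department
-------+-----------
Olivia | Design    
George | Design    
Aaron  | NULL      
Hank   | NULL      


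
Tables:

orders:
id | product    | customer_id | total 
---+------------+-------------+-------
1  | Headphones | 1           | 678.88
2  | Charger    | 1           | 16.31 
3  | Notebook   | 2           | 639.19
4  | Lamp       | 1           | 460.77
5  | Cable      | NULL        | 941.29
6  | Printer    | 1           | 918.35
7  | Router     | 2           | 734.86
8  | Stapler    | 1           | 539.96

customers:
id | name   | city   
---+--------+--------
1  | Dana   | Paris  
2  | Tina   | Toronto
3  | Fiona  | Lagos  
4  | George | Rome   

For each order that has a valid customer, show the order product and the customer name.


INNER JOIN keeps only orders rows whose customer_id matches an id in customers. Walk through each order:
  - order 1 (Headphones): customer_id=1 -> matches Dana
  - order 2 (Charger): customer_id=1 -> matches Dana
  - order 3 (Notebook): customer_id=2 -> matches Tina
  - order 4 (Lamp): customer_id=1 -> matches Dana
  - order 5 (Cable): customer_id=NULL, no match -> dropped
  - order 6 (Printer): customer_id=1 -> matches Dana
  - order 7 (Router): customer_id=2 -> matches Tina
  - order 8 (Stapler): customer_id=1 -> matches Dana
So 1 of 8 rows is dropped.

SQL:
SELECT a.product, b.name AS customer
FROM orders a
INNER JOIN customers b ON a.customer_id = b.id

Result:
product    | customer
-----------+---------
Headphones | Dana    
Charger    | Dana    
Notebook   | Tina    
Lamp       | Dana    
Printer    | Dana    
Router     | Tina    
Stapler    | Dana    


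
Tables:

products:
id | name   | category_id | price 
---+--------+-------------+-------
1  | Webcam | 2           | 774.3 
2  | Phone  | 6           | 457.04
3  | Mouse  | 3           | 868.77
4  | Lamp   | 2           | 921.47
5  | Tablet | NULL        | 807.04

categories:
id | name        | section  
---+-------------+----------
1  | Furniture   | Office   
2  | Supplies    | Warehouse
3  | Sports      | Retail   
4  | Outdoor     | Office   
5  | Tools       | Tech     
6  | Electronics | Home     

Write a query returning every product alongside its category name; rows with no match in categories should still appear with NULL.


LEFT JOIN keeps every row from products (the left table); where category_id has no match in categories, the category columns become NULL. Walk through each product:
  - product 1 (Webcam): category_id=2 -> matches Supplies
  - product 2 (Phone): category_id=6 -> matches Electronics
  - product 3 (Mouse): category_id=3 -> matches Sports
  - product 4 (Lamp): category_id=2 -> matches Supplies
  - product 5 (Tablet): category_id=NULL, no match -> kept with NULL
All 5 rows appear; 1 has NULL category.

SQL:
SELECT a.name, b.name AS category
FROM products a
LEFT JOIN categories b ON a.category_id = b.id

Result:
name   | category   
-------+------------
Webcam | Supplies   
Phone  | Electronics
Mouse  | Sports     
Lamp   | Supplies   
Tablet | NULL       


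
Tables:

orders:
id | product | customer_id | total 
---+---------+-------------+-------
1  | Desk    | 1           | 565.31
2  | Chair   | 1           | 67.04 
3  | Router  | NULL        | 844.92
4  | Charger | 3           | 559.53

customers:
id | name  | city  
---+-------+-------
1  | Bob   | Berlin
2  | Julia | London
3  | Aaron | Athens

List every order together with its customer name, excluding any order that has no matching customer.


INNER JOIN keeps only orders rows whose customer_id matches an id in customers. Walk through each order:
  - order 1 (Desk): customer_id=1 -> matches Bob
  - order 2 (Chair): customer_id=1 -> matches Bob
  - order 3 (Router): customer_id=NULL, no match -> dropped
  - order 4 (Charger): customer_id=3 -> matches Aaron
So 1 of 4 rows is dropped.

SQL:
SELECT a.product, b.name AS customer
FROM orders a
INNER JOIN customers b ON a.customer_id = b.id

Result:
product | customer
--------+---------
Desk    | Bob     
Chair   | Bob     
Charger | Aaron   


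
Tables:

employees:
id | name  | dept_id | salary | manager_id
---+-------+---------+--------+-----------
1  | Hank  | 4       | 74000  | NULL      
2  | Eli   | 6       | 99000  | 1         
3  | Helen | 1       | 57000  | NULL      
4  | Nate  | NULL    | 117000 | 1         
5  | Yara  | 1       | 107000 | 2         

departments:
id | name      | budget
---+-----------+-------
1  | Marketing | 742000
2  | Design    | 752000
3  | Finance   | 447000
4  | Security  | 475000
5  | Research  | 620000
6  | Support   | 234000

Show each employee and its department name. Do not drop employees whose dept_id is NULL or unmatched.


LEFT JOIN keeps every row from employees (the left table); where dept_id has no match in departments, the department columns become NULL. Walk through each employee:
  - employee 1 (Hank): dept_id=4 -> matches Security
  - employee 2 (Eli): dept_id=6 -> matches Support
  - employee 3 (Helen): dept_id=1 -> matches Marketing
  - employee 4 (Nate): dept_id=NULL, no match -> kept with NULL
  - employee 5 (Yara): dept_id=1 -> matches Marketing
All 5 rows appear; 1 has NULL department.

SQL:
SELECT a.name, b.name AS department
FROM employees a
LEFT JOIN departments b ON a.dept_id = b.id

Result:
name  | department
------+-----------
Hank  | Security  
Eli   | Support   
Helen | Marketing 
Nate  | NULL      
Yara  | Marketing 


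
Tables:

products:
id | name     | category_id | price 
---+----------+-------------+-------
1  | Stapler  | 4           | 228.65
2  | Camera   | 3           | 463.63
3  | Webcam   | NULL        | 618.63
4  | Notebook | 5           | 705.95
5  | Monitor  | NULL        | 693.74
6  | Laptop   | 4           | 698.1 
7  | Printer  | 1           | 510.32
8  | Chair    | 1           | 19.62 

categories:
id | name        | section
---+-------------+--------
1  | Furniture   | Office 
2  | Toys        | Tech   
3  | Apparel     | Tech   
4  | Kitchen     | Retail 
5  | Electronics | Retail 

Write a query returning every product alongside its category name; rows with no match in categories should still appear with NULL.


LEFT JOIN keeps every row from products (the left table); where category_id has no match in categories, the category columns become NULL. Walk through each product:
  - product 1 (Stapler): category_id=4 -> matches Kitchen
  - product 2 (Camera): category_id=3 -> matches Apparel
  - product 3 (Webcam): category_id=NULL, no match -> kept with NULL
  - product 4 (Notebook): category_id=5 -> matches Electronics
  - product 5 (Monitor): category_id=NULL, no match -> kept with NULL
  - product 6 (Laptop): category_id=4 -> matches Kitchen
  - product 7 (Printer): category_id=1 -> matches Furniture
  - product 8 (Chair): category_id=1 -> matches Furniture
All 8 rows appear; 2 have NULL category.

SQL:
SELECT a.name, b.name AS category
FROM products a
LEFT JOIN categories b ON a.category_id = b.id

Result:
name     | category   
---------+------------
Stapler  | Kitchen    
Camera   | Apparel    
Webcam   | NULL       
Notebook | Electronics
Monitor  | NULL       
Laptop   | Kitchen    
Printer  | Furniture  
Chair    | Furniture  


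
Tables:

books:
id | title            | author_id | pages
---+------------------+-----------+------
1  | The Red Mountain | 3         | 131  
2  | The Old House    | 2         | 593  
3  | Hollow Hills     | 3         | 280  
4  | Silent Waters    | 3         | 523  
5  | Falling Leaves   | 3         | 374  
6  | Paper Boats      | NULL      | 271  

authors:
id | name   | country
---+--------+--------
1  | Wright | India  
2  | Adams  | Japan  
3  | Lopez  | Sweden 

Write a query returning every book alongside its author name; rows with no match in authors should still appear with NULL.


LEFT JOIN keeps every row from books (the left table); where author_id has no match in authors, the author columns become NULL. Walk through each book:
  - book 1 (The Red Mountain): author_id=3 -> matches Lopez
  - book 2 (The Old House): author_id=2 -> matches Adams
  - book 3 (Hollow Hills): author_id=3 -> matches Lopez
  - book 4 (Silent Waters): author_id=3 -> matches Lopez
  - book 5 (Falling Leaves): author_id=3 -> matches Lopez
  - book 6 (Paper Boats): author_id=NULL, no match -> kept with NULL
All 6 rows appear; 1 has NULL author.

SQL:
SELECT a.title, b.name AS author
FROM books a
LEFT JOIN authors b ON a.author_id = b.id

Result:
title            | author
-----------------+-------
The Red Mountain | Lopez 
The Old House    | Adams 
Hollow Hills     | Lopez 
Silent Waters    | Lopez 
Falling Leaves   | Lopez 
Paper Boats      | NULL  


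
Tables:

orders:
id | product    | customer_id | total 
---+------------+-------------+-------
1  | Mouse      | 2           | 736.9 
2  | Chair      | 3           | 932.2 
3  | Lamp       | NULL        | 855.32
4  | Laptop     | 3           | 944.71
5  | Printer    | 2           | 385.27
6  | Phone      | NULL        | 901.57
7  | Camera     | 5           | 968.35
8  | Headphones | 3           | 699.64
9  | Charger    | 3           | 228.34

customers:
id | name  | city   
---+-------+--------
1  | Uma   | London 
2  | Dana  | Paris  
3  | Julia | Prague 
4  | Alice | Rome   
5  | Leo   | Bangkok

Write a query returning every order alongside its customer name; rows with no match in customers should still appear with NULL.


LEFT JOIN keeps every row from orders (the left table); where customer_id has no match in customers, the customer columns become NULL. Walk through each order:
  - order 1 (Mouse): customer_id=2 -> matches Dana
  - order 2 (Chair): customer_id=3 -> matches Julia
  - order 3 (Lamp): customer_id=NULL, no match -> kept with NULL
  - order 4 (Laptop): customer_id=3 -> matches Julia
  - order 5 (Printer): customer_id=2 -> matches Dana
  - order 6 (Phone): customer_id=NULL, no match -> kept with NULL
  - order 7 (Camera): customer_id=5 -> matches Leo
  - order 8 (Headphones): customer_id=3 -> matches Julia
  - order 9 (Charger): customer_id=3 -> matches Julia
All 9 rows appear; 2 have NULL customer.

SQL:
SELECT a.product, b.name AS customer
FROM orders a
LEFT JOIN customers b ON a.customer_id = b.id

Result:
product    | customer
-----------+---------
Mouse      | Dana    
Chair      | Julia   
Lamp       | NULL    
Laptop     | Julia   
Printer    | Dana    
Phone      | NULL    
Camera     | Leo     
Headphones | Julia   
Charger    | Julia   


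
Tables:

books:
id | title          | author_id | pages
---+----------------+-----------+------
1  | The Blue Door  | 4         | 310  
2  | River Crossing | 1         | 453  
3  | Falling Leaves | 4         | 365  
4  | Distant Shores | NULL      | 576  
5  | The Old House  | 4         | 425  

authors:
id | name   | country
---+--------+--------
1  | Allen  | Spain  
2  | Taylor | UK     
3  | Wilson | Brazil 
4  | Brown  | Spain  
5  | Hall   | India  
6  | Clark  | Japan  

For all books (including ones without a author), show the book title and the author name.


LEFT JOIN keeps every row from books (the left table); where author_id has no match in authors, the author columns become NULL. Walk through each book:
  - book 1 (The Blue Door): author_id=4 -> matches Brown
  - book 2 (River Crossing): author_id=1 -> matches Allen
  - book 3 (Falling Leaves): author_id=4 -> matches Brown
  - book 4 (Distant Shores): author_id=NULL, no match -> kept with NULL
  - book 5 (The Old House): author_id=4 -> matches Brown
All 5 rows appear; 1 has NULL author.

SQL:
SELECT a.title, b.name AS author
FROM books a
LEFT JOIN authors b ON a.author_id = b.id

Result:
title          | author
---------------+-------
The Blue Door  | Brown 
River Crossing | Allen 
Falling Leaves | Brown 
Distant Shores | NULL  
The Old House  | Brown 


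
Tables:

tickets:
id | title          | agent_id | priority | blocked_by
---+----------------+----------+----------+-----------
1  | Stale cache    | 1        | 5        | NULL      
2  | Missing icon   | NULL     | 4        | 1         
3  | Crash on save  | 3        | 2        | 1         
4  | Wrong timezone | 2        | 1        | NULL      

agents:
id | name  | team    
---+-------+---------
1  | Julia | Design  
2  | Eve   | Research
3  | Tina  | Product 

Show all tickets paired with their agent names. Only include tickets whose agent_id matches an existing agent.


INNER JOIN keeps only tickets rows whose agent_id matches an id in agents. Walk through each ticket:
  - ticket 1 (Stale cache): agent_id=1 -> matches Julia
  - ticket 2 (Missing icon): agent_id=NULL, no match -> dropped
  - ticket 3 (Crash on save): agent_id=3 -> matches Tina
  - ticket 4 (Wrong timezone): agent_id=2 -> matches Eve
So 1 of 4 rows is dropped.

SQL:
SELECT a.title, b.name AS agent
FROM tickets a
INNER JOIN agents b ON a.agent_id = b.id

Result:
title          | agent
---------------+------
Stale cache    | Julia
Crash on save  | Tina 
Wrong timezone | Eve  


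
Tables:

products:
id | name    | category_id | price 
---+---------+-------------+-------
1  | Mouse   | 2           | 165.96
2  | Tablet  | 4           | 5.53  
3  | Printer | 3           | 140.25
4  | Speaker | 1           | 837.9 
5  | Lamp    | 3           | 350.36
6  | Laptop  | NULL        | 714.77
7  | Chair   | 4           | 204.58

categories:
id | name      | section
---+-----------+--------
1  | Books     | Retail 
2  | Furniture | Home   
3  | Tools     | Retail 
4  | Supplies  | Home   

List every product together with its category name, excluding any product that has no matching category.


INNER JOIN keeps only products rows whose category_id matches an id in categories. Walk through each product:
  - product 1 (Mouse): category_id=2 -> matches Furniture
  - product 2 (Tablet): category_id=4 -> matches Supplies
  - product 3 (Printer): category_id=3 -> matches Tools
  - product 4 (Speaker): category_id=1 -> matches Books
  - product 5 (Lamp): category_id=3 -> matches Tools
  - product 6 (Laptop): category_id=NULL, no match -> dropped
  - product 7 (Chair): category_id=4 -> matches Supplies
So 1 of 7 rows is dropped.

SQL:
SELECT a.name, b.name AS category
FROM products a
INNER JOIN categories b ON a.category_id = b.id

Result:
name    | category 
--------+----------
Mouse   | Furniture
Tablet  | Supplies 
Printer | Tools    
Speaker | Books    
Lamp    | Tools    
Chair   | Supplies 


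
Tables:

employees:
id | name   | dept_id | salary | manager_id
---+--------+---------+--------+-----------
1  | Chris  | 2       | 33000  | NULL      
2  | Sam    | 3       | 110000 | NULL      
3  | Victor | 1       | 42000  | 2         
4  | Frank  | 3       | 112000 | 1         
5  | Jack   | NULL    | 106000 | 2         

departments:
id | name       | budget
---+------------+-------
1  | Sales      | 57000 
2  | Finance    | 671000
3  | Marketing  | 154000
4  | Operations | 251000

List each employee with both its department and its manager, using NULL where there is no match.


Two LEFT JOINs from the same base table employees: one to departments via dept_id, one to employees itself via manager_id. Both are LEFT so every employee is preserved.
Match against departments:
  - employee 1 (Chris): dept_id=2 -> matches Finance
  - employee 2 (Sam): dept_id=3 -> matches Marketing
  - employee 3 (Victor): dept_id=1 -> matches Sales
  - employee 4 (Frank): dept_id=3 -> matches Marketing
  - employee 5 (Jack): dept_id=NULL, no match -> kept with NULL
Match against employees (self):
  - employee 1 (Chris): manager_id=NULL -> NULL
  - employee 2 (Sam): manager_id=NULL -> NULL
  - employee 3 (Victor): manager_id=2 -> Sam
  - employee 4 (Frank): manager_id=1 -> Chris
  - employee 5 (Jack): manager_id=2 -> Sam

SQL:
SELECT a.name, b.name AS department, c.name AS manager
FROM employees a
LEFT JOIN departments b ON a.dept_id = b.id
LEFT JOIN employees c ON a.manager_id = c.id

Result:
name   | department | manager
-------+------------+--------
Chris  | Finance    | NULL   
Sam    | Marketing  | NULL   
Victor | Sales      | Sam    
Frank  | Marketing  | Chris  
Jack   | NULL       | Sam    


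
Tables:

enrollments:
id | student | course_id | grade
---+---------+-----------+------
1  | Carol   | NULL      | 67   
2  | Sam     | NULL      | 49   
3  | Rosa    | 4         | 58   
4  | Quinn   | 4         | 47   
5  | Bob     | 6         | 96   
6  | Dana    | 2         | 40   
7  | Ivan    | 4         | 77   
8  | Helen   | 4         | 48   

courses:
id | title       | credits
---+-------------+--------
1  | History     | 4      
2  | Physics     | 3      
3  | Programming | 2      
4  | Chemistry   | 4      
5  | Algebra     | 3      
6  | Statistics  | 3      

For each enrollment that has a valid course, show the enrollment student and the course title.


INNER JOIN keeps only enrollments rows whose course_id matches an id in courses. Walk through each enrollment:
  - enrollment 1 (Carol): course_id=NULL, no match -> dropped
  - enrollment 2 (Sam): course_id=NULL, no match -> dropped
  - enrollment 3 (Rosa): course_id=4 -> matches Chemistry
  - enrollment 4 (Quinn): course_id=4 -> matches Chemistry
  - enrollment 5 (Bob): course_id=6 -> matches Statistics
  - enrollment 6 (Dana): course_id=2 -> matches Physics
  - enrollment 7 (Ivan): course_id=4 -> matches Chemistry
  - enrollment 8 (Helen): course_id=4 -> matches Chemistry
So 2 of 8 rows are dropped.

SQL:
SELECT a.student, b.title AS course
FROM enrollments a
INNER JOIN courses b ON a.course_id = b.id

Result:
student | course    
--------+-----------
Rosa    | Chemistry 
Quinn   | Chemistry 
Bob     | Statistics
Dana    | Physics   
Ivan    | Chemistry 
Helen   | Chemistry 


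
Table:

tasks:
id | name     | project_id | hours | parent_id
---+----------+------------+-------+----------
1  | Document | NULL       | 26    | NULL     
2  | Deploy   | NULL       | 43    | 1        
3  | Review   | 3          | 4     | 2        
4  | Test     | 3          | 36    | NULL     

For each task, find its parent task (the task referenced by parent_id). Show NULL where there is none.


This is a self-join: tasks is joined to a second copy of itself, matching each row's parent_id to another row's id. Use LEFT JOIN so rows with parent_id=NULL are kept.
  - task 1 (Document): parent_id=NULL -> NULL
  - task 2 (Deploy): parent_id=1 -> Document
  - task 3 (Review): parent_id=2 -> Deploy
  - task 4 (Test): parent_id=NULL -> NULL

SQL:
SELECT a.name AS item, b.name AS parent
FROM tasks a
LEFT JOIN tasks b ON a.parent_id = b.id

Result:
item     | parent  
---------+---------
Document | NULL    
Deploy   | Document
Review   | Deploy  
Test     | NULL    


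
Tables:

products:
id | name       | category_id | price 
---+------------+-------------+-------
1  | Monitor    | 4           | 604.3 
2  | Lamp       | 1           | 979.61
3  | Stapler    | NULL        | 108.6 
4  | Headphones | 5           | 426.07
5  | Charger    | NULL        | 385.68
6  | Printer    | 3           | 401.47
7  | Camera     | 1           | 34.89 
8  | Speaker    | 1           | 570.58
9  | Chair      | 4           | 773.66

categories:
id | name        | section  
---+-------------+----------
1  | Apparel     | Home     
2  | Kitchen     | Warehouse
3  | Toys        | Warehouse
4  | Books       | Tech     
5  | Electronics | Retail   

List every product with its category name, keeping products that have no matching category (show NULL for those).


LEFT JOIN keeps every row from products (the left table); where category_id has no match in categories, the category columns become NULL. Walk through each product:
  - product 1 (Monitor): category_id=4 -> matches Books
  - product 2 (Lamp): category_id=1 -> matches Apparel
  - product 3 (Stapler): category_id=NULL, no match -> kept with NULL
  - product 4 (Headphones): category_id=5 -> matches Electronics
  - product 5 (Charger): category_id=NULL, no match -> kept with NULL
  - product 6 (Printer): category_id=3 -> matches Toys
  - product 7 (Camera): category_id=1 -> matches Apparel
  - product 8 (Speaker): category_id=1 -> matches Apparel
  - product 9 (Chair): category_id=4 -> matches Books
All 9 rows appear; 2 have NULL category.

SQL:
SELECT a.name, b.name AS category
FROM products a
LEFT JOIN categories b ON a.category_id = b.id

Result:
name       | category   
-----------+------------
Monitor    | Books      
Lamp       | Apparel    
Stapler    | NULL       
Headphones | Electronics
Charger    | NULL       
Printer    | Toys       
Camera     | Apparel    
Speaker    | Apparel    
Chair      | Books      


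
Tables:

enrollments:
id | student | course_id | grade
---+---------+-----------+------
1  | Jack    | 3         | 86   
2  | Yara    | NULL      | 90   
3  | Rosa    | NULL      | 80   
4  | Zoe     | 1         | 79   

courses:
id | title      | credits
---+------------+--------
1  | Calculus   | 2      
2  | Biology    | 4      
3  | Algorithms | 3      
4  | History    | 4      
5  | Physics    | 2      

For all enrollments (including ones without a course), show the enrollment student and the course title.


LEFT JOIN keeps every row from enrollments (the left table); where course_id has no match in courses, the course columns become NULL. Walk through each enrollment:
  - enrollment 1 (Jack): course_id=3 -> matches Algorithms
  - enrollment 2 (Yara): course_id=NULL, no match -> kept with NULL
  - enrollment 3 (Rosa): course_id=NULL, no match -> kept with NULL
  - enrollment 4 (Zoe): course_id=1 -> matches Calculus
All 4 rows appear; 2 have NULL course.

SQL:
SELECT a.student, b.title AS course
FROM enrollments a
LEFT JOIN courses b ON a.course_id = b.id

Result:
student | course    
--------+-----------
Jack    | Algorithms
Yara    | NULL      
Rosa    | NULL      
Zoe     | Calculus  


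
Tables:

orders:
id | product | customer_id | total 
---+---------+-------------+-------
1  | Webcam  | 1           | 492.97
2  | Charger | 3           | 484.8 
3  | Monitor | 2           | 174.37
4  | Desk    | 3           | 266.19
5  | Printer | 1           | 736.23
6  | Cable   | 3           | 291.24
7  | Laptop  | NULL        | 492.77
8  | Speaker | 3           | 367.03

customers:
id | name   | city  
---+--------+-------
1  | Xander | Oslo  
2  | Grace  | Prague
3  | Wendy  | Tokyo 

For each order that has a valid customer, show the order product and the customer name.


INNER JOIN keeps only orders rows whose customer_id matches an id in customers. Walk through each order:
  - order 1 (Webcam): customer_id=1 -> matches Xander
  - order 2 (Charger): customer_id=3 -> matches Wendy
  - order 3 (Monitor): customer_id=2 -> matches Grace
  - order 4 (Desk): customer_id=3 -> matches Wendy
  - order 5 (Printer): customer_id=1 -> matches Xander
  - order 6 (Cable): customer_id=3 -> matches Wendy
  - order 7 (Laptop): customer_id=NULL, no match -> dropped
  - order 8 (Speaker): customer_id=3 -> matches Wendy
So 1 of 8 rows is dropped.

SQL:
SELECT a.product, b.name AS customer
FROM orders a
INNER JOIN customers b ON a.customer_id = b.id

Result:
product | customer
--------+---------
Webcam  | Xander  
Charger | Wendy   
Monitor | Grace   
Desk    | Wendy   
Printer | Xander  
Cable   | Wendy   
Speaker | Wendy   


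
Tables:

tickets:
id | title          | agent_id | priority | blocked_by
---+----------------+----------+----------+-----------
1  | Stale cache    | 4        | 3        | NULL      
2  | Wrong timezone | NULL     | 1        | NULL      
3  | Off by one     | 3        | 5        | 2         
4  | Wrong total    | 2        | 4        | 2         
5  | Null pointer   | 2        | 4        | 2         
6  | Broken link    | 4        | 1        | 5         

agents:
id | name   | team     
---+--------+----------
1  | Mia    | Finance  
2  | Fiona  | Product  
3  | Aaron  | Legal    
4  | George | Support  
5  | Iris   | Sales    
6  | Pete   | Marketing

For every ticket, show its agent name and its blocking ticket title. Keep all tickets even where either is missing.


Two LEFT JOINs from the same base table tickets: one to agents via agent_id, one to tickets itself via blocked_by. Both are LEFT so every ticket is preserved.
Match against agents:
  - ticket 1 (Stale cache): agent_id=4 -> matches George
  - ticket 2 (Wrong timezone): agent_id=NULL, no match -> kept with NULL
  - ticket 3 (Off by one): agent_id=3 -> matches Aaron
  - ticket 4 (Wrong total): agent_id=2 -> matches Fiona
  - ticket 5 (Null pointer): agent_id=2 -> matches Fiona
  - ticket 6 (Broken link): agent_id=4 -> matches George
Match against tickets (self):
  - ticket 1 (Stale cache): blocked_by=NULL -> NULL
  - ticket 2 (Wrong timezone): blocked_by=NULL -> NULL
  - ticket 3 (Off by one): blocked_by=2 -> Wrong timezone
  - ticket 4 (Wrong total): blocked_by=2 -> Wrong timezone
  - ticket 5 (Null pointer): blocked_by=2 -> Wrong timezone
  - ticket 6 (Broken link): blocked_by=5 -> Null pointer

SQL:
SELECT a.title, b.name AS agent, c.title AS blocked_by
FROM tickets a
LEFT JOIN agents b ON a.agent_id = b.id
LEFT JOIN tickets c ON a.blocked_by = c.id

Result:
title          | agent  | blocked_by    
---------------+--------+---------------
Stale cache    | George | NULL          
Wrong timezone | NULL   | NULL          
Off by one     | Aaron  | Wrong timezone
Wrong total    | Fiona  | Wrong timezone
Null pointer   | Fiona  | Wrong timezone
Broken link    | George | Null pointer  


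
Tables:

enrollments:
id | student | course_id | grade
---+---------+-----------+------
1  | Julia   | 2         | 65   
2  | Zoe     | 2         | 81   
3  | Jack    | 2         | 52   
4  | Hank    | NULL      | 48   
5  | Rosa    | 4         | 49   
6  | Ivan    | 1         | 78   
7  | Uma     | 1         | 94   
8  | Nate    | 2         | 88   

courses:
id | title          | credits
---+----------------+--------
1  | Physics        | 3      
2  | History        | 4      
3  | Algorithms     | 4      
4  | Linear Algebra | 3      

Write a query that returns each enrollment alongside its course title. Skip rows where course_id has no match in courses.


INNER JOIN keeps only enrollments rows whose course_id matches an id in courses. Walk through each enrollment:
  - enrollment 1 (Julia): course_id=2 -> matches History
  - enrollment 2 (Zoe): course_id=2 -> matches History
  - enrollment 3 (Jack): course_id=2 -> matches History
  - enrollment 4 (Hank): course_id=NULL, no match -> dropped
  - enrollment 5 (Rosa): course_id=4 -> matches Linear Algebra
  - enrollment 6 (Ivan): course_id=1 -> matches Physics
  - enrollment 7 (Uma): course_id=1 -> matches Physics
  - enrollment 8 (Nate): course_id=2 -> matches History
So 1 of 8 rows is dropped.

SQL:
SELECT a.student, b.title AS course
FROM enrollments a
INNER JOIN courses b ON a.course_id = b.id

Result:
student | course        
--------+---------------
Julia   | History       
Zoe     | History       
Jack    | History       
Rosa    | Linear Algebra
Ivan    | Physics       
Uma     | Physics       
Nate    | History       


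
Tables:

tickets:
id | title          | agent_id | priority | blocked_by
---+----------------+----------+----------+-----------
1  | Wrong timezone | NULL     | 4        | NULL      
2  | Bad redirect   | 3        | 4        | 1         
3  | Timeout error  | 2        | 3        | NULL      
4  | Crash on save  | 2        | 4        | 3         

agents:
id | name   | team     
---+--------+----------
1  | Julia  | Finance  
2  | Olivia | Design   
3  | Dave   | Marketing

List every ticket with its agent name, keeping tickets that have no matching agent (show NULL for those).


LEFT JOIN keeps every row from tickets (the left table); where agent_id has no match in agents, the agent columns become NULL. Walk through each ticket:
  - ticket 1 (Wrong timezone): agent_id=NULL, no match -> kept with NULL
  - ticket 2 (Bad redirect): agent_id=3 -> matches Dave
  - ticket 3 (Timeout error): agent_id=2 -> matches Olivia
  - ticket 4 (Crash on save): agent_id=2 -> matches Olivia
All 4 rows appear; 1 has NULL agent.

SQL:
SELECT a.title, b.name AS agent
FROM tickets a
LEFT JOIN agents b ON a.agent_id = b.id

Result:
title          | agent 
---------------+-------
Wrong timezone | NULL  
Bad redirect   | Dave  
Timeout error  | Olivia
Crash on save  | Olivia


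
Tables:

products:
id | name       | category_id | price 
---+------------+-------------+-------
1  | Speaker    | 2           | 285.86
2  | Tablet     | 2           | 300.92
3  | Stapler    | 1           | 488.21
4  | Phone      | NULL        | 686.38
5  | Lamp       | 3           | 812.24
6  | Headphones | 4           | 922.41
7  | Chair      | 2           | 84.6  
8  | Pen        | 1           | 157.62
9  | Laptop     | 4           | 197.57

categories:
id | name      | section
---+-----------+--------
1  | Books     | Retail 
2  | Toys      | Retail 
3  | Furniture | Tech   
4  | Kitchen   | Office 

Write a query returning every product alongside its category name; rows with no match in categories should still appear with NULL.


LEFT JOIN keeps every row from products (the left table); where category_id has no match in categories, the category columns become NULL. Walk through each product:
  - product 1 (Speaker): category_id=2 -> matches Toys
  - product 2 (Tablet): category_id=2 -> matches Toys
  - product 3 (Stapler): category_id=1 -> matches Books
  - product 4 (Phone): category_id=NULL, no match -> kept with NULL
  - product 5 (Lamp): category_id=3 -> matches Furniture
  - product 6 (Headphones): category_id=4 -> matches Kitchen
  - product 7 (Chair): category_id=2 -> matches Toys
  - product 8 (Pen): category_id=1 -> matches Books
  - product 9 (Laptop): category_id=4 -> matches Kitchen
All 9 rows appear; 1 has NULL category.

SQL:
SELECT a.name, b.name AS category
FROM products a
LEFT JOIN categories b ON a.category_id = b.id

Result:
name       | category 
-----------+----------
Speaker    | Toys     
Tablet     | Toys     
Stapler    | Books    
Phone      | NULL     
Lamp       | Furniture
Headphones | Kitchen  
Chair      | Toys     
Pen        | Books    
Laptop     | Kitchen  


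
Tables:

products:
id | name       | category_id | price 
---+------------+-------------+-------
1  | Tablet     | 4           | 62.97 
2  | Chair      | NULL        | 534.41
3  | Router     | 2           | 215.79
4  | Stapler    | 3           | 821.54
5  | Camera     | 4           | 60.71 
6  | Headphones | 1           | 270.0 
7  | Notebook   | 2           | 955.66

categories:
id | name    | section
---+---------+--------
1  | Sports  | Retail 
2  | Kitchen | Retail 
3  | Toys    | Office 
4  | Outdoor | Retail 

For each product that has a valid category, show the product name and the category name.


INNER JOIN keeps only products rows whose category_id matches an id in categories. Walk through each product:
  - product 1 (Tablet): category_id=4 -> matches Outdoor
  - product 2 (Chair): category_id=NULL, no match -> dropped
  - product 3 (Router): category_id=2 -> matches Kitchen
  - product 4 (Stapler): category_id=3 -> matches Toys
  - product 5 (Camera): category_id=4 -> matches Outdoor
  - product 6 (Headphones): category_id=1 -> matches Sports
  - product 7 (Notebook): category_id=2 -> matches Kitchen
So 1 of 7 rows is dropped.

SQL:
SELECT a.name, b.name AS category
FROM products a
INNER JOIN categories b ON a.category_id = b.id

Result:
name       | category
-----------+---------
Tablet     | Outdoor 
Router     | Kitchen 
Stapler    | Toys    
Camera     | Outdoor 
Headphones | Sports  
Notebook   | Kitchen 


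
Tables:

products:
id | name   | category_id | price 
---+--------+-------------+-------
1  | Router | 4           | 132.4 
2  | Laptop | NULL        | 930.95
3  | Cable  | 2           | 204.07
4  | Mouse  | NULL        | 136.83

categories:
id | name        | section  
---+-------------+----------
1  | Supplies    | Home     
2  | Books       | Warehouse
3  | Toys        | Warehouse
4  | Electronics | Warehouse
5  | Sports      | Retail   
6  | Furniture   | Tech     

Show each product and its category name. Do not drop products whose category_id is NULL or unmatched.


LEFT JOIN keeps every row from products (the left table); where category_id has no match in categories, the category columns become NULL. Walk through each product:
  - product 1 (Router): category_id=4 -> matches Electronics
  - product 2 (Laptop): category_id=NULL, no match -> kept with NULL
  - product 3 (Cable): category_id=2 -> matches Books
  - product 4 (Mouse): category_id=NULL, no match -> kept with NULL
All 4 rows appear; 2 have NULL category.

SQL:
SELECT a.name, b.name AS category
FROM products a
LEFT JOIN categories b ON a.category_id = b.id

Result:
name   | category   
-------+------------
Router | Electronics
Laptop | NULL       
Cable  | Books      
Mouse  | NULL       


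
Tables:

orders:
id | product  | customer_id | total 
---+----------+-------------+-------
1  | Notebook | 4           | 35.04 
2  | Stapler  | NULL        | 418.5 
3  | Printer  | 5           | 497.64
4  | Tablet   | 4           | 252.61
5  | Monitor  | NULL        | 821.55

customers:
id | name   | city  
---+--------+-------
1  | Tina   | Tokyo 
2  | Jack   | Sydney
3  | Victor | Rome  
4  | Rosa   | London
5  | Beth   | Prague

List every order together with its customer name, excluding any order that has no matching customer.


INNER JOIN keeps only orders rows whose customer_id matches an id in customers. Walk through each order:
  - order 1 (Notebook): customer_id=4 -> matches Rosa
  - order 2 (Stapler): customer_id=NULL, no match -> dropped
  - order 3 (Printer): customer_id=5 -> matches Beth
  - order 4 (Tablet): customer_id=4 -> matches Rosa
  - order 5 (Monitor): customer_id=NULL, no match -> dropped
So 2 of 5 rows are dropped.

SQL:
SELECT a.product, b.name AS customer
FROM orders a
INNER JOIN customers b ON a.customer_id = b.id

Result:
product  | customer
---------+---------
Notebook | Rosa    
Printer  | Beth    
Tablet   | Rosa    


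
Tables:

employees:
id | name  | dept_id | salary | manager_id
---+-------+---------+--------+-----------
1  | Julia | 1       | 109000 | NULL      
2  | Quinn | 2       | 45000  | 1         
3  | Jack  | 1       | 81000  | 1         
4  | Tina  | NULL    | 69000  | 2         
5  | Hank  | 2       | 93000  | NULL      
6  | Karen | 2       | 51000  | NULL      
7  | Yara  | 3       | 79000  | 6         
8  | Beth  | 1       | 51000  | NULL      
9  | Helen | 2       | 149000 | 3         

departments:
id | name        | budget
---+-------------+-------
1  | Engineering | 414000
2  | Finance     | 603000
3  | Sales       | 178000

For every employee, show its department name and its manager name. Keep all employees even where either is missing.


Two LEFT JOINs from the same base table employees: one to departments via dept_id, one to employees itself via manager_id. Both are LEFT so every employee is preserved.
Match against departments:
  - employee 1 (Julia): dept_id=1 -> matches Engineering
  - employee 2 (Quinn): dept_id=2 -> matches Finance
  - employee 3 (Jack): dept_id=1 -> matches Engineering
  - employee 4 (Tina): dept_id=NULL, no match -> kept with NULL
  - employee 5 (Hank): dept_id=2 -> matches Finance
  - employee 6 (Karen): dept_id=2 -> matches Finance
  - employee 7 (Yara): dept_id=3 -> matches Sales
  - employee 8 (Beth): dept_id=1 -> matches Engineering
  - employee 9 (Helen): dept_id=2 -> matches Finance
Match against employees (self):
  - employee 1 (Julia): manager_id=NULL -> NULL
  - employee 2 (Quinn): manager_id=1 -> Julia
  - employee 3 (Jack): manager_id=1 -> Julia
  - employee 4 (Tina): manager_id=2 -> Quinn
  - employee 5 (Hank): manager_id=NULL -> NULL
  - employee 6 (Karen): manager_id=NULL -> NULL
  - employee 7 (Yara): manager_id=6 -> Karen
  - employee 8 (Beth): manager_id=NULL -> NULL
  - employee 9 (Helen): manager_id=3 -> Jack

SQL:
SELECT a.name, b.name AS department, c.name AS manager
FROM employees a
LEFT JOIN departments b ON a.dept_id = b.id
LEFT JOIN employees c ON a.manager_id = c.id

Result:
name  | department  | manager
------+-------------+--------
Julia | Engineering | NULL   
Quinn | Finance     | Julia  
Jack  | Engineering | Julia  
Tina  | NULL        | Quinn  
Hank  | Finance     | NULL   
Karen | Finance     | NULL   
Yara  | Sales       | Karen  
Beth  | Engineering | NULL   
Helen | Finance     | Jack   
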